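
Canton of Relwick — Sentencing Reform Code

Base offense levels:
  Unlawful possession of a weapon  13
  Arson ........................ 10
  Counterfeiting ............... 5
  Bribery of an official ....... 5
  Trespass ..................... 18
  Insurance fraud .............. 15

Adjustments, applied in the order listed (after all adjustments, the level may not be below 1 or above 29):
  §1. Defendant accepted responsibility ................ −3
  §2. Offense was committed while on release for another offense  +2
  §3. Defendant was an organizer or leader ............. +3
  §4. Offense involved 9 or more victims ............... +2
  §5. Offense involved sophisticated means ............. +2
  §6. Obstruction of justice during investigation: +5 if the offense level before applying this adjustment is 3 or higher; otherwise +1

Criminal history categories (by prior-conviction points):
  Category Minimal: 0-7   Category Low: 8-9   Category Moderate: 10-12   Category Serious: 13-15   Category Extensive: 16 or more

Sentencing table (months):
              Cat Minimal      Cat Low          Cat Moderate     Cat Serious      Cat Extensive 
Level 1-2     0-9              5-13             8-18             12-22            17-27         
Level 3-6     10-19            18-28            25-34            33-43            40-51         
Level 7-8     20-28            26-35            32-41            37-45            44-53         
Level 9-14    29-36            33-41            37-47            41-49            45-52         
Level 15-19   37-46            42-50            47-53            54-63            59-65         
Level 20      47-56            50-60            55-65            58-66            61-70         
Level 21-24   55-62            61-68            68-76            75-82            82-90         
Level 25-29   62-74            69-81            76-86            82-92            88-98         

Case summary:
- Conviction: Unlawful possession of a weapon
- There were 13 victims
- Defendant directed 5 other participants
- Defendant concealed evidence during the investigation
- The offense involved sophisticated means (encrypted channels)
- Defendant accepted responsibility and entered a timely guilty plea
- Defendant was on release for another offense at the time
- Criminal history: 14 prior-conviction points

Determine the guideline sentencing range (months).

75-82 months

Base offense level for unlawful possession of a weapon: 13.
§1 applies: 13 − 3 = 10.
§2 applies: 10 + 2 = 12.
§3 applies: 12 + 3 = 15.
§4 applies: 15 + 2 = 17.
§5 applies: 17 + 2 = 19.
§6 applies (level before this adjustment is 19 ≥ 3, so +5): 19 + 5 = 24.
Final offense level: 24.
Criminal history: 14 prior points → Category Serious (13-15).
Level 24 falls in the 21-24 band.
Grid: Level 21-24 × Category Serious = 75-82 months.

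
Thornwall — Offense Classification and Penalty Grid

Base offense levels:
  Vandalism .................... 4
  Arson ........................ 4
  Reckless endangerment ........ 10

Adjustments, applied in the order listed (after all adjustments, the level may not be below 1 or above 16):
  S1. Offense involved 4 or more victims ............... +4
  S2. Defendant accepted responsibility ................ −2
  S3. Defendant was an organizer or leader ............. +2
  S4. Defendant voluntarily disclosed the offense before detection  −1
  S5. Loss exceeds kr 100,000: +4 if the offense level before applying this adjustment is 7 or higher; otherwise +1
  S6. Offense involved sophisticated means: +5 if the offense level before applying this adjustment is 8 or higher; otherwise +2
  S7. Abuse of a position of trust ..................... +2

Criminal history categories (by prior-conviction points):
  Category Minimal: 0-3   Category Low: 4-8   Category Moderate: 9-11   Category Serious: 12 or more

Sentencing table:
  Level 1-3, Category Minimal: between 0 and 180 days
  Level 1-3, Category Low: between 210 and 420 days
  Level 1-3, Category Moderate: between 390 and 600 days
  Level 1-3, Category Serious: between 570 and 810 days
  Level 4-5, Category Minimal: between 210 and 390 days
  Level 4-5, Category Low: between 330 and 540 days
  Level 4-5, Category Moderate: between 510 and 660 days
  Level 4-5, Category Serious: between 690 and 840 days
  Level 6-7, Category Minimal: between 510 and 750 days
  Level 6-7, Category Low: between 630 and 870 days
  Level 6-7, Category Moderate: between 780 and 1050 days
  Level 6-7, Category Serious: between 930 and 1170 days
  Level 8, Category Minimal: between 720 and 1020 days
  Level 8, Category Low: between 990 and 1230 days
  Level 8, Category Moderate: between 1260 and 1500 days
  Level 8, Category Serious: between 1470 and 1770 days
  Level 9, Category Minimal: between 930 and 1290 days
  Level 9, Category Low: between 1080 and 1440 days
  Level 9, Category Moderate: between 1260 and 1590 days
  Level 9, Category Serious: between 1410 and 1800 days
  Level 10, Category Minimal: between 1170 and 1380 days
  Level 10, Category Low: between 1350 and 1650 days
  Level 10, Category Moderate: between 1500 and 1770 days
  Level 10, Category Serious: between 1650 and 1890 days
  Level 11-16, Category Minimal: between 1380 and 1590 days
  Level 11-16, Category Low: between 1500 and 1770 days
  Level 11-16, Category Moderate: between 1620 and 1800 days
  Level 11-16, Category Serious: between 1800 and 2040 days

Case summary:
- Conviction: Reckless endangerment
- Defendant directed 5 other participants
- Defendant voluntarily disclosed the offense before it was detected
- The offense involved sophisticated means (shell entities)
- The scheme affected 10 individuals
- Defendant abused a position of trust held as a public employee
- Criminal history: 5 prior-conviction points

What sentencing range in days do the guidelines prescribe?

1500-1770 days

Base offense level for reckless endangerment: 10.
S1 applies: 10 + 4 = 14.
S3 applies: 14 + 2 = 16.
S4 applies: 16 − 1 = 15.
S6 applies (level before this adjustment is 15 ≥ 8, so +5): 15 + 5 = 20.
S7 applies: 20 + 2 = 22.
Level 22 exceeds the maximum of 16; capped at 16.
Final offense level: 16.
Criminal history: 5 prior points → Category Low (4-8).
Level 16 falls in the 11-16 band.
Grid: Level 11-16 × Category Low = 1500-1770 days.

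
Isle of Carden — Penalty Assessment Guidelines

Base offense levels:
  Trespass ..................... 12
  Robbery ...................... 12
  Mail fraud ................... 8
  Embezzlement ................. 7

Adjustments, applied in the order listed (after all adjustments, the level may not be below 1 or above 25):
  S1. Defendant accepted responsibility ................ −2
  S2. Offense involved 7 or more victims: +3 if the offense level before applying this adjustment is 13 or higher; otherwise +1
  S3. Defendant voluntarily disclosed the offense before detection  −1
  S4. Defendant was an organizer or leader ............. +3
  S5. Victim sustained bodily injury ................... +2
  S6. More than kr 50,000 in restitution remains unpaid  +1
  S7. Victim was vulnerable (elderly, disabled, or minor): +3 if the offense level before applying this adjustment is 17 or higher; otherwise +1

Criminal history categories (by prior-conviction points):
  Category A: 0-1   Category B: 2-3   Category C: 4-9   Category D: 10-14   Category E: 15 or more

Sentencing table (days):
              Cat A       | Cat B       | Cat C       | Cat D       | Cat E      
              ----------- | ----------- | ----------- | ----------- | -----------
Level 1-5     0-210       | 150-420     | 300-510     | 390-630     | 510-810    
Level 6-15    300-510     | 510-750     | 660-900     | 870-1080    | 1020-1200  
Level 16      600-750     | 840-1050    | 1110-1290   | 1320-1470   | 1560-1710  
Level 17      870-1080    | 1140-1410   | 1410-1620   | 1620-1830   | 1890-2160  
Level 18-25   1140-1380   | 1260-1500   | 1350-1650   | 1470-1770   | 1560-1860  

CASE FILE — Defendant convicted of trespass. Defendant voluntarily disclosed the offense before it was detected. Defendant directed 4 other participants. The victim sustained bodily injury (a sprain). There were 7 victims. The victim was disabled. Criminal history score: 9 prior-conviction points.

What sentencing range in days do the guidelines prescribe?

Base offense level for trespass: 12.
S1 does not apply.
S2 applies (level before this adjustment is 12 < 13, so +1): 12 + 1 = 13.
S3 applies: 13 − 1 = 12.
S4 applies: 12 + 3 = 15.
S5 applies: 15 + 2 = 17.
S7 applies (level before this adjustment is 17 ≥ 17, so +3): 17 + 3 = 20.
Final offense level: 20.
Criminal history: 9 prior points → Category C (4-9).
Level 20 falls in the 18-25 band.
Grid: Level 18-25 × Category C = 1350-1650 days.

1350-1650 days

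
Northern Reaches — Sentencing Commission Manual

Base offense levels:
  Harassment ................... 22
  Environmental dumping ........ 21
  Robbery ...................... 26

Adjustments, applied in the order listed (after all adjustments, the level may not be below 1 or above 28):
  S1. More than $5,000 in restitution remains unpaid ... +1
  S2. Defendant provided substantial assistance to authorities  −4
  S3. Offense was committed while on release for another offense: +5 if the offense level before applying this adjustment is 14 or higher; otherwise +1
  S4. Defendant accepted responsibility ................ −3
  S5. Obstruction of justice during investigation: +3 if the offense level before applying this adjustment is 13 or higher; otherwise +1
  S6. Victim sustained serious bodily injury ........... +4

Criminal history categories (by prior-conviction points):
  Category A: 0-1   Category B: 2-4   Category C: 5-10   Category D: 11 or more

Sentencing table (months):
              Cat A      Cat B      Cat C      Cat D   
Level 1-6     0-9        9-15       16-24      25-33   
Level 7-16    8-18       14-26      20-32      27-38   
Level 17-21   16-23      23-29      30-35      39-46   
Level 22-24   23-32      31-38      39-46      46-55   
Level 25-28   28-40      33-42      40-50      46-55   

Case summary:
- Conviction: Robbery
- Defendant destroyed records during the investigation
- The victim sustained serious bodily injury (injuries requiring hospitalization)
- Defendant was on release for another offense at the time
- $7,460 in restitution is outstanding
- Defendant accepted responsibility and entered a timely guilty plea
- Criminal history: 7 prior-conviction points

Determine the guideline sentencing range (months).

40-50 months

Base offense level for robbery: 26.
S1 applies: 26 + 1 = 27.
S2 does not apply.
S3 applies (level before this adjustment is 27 ≥ 14, so +5): 27 + 5 = 32.
S4 applies: 32 − 3 = 29.
S5 applies (level before this adjustment is 29 ≥ 13, so +3): 29 + 3 = 32.
S6 applies: 32 + 4 = 36.
Level 36 exceeds the maximum of 28; capped at 28.
Final offense level: 28.
Criminal history: 7 prior points → Category C (5-10).
Level 28 falls in the 25-28 band.
Grid: Level 25-28 × Category C = 40-50 months.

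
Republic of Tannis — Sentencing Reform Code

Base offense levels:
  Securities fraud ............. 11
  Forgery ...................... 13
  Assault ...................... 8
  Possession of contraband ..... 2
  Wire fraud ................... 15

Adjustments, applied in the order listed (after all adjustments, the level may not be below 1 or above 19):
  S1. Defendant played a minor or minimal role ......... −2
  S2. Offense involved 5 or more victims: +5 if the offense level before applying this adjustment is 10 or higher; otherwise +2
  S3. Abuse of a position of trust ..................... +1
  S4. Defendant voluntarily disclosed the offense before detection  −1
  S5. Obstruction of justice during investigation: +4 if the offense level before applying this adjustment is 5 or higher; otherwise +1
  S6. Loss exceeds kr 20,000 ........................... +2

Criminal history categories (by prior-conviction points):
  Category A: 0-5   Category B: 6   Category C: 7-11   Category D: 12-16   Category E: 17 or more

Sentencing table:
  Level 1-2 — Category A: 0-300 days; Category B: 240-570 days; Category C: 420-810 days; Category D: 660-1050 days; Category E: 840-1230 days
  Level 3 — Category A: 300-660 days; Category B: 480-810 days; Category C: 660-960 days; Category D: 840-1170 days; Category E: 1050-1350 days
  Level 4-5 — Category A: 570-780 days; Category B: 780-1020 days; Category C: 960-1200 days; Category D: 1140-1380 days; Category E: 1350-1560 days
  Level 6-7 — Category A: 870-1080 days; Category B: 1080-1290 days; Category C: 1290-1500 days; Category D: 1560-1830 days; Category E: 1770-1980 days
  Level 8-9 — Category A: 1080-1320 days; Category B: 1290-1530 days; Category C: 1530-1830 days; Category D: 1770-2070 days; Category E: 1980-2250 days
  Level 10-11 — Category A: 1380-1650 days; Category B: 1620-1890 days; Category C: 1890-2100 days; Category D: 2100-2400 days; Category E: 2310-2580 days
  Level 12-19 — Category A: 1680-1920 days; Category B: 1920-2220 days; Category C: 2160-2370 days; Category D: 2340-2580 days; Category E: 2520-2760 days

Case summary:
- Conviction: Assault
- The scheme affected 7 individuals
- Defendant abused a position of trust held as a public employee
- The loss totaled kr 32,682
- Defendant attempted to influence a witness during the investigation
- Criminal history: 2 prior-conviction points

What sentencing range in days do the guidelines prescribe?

1680-1920 days

Base offense level for assault: 8.
S1 does not apply.
S2 applies (level before this adjustment is 8 < 10, so +2): 8 + 2 = 10.
S3 applies: 10 + 1 = 11.
S4 does not apply.
S5 applies (level before this adjustment is 11 ≥ 5, so +4): 11 + 4 = 15.
S6 applies: 15 + 2 = 17.
Final offense level: 17.
Criminal history: 2 prior points → Category A (0-5).
Level 17 falls in the 12-19 band.
Grid: Level 12-19 × Category A = 1680-1920 days.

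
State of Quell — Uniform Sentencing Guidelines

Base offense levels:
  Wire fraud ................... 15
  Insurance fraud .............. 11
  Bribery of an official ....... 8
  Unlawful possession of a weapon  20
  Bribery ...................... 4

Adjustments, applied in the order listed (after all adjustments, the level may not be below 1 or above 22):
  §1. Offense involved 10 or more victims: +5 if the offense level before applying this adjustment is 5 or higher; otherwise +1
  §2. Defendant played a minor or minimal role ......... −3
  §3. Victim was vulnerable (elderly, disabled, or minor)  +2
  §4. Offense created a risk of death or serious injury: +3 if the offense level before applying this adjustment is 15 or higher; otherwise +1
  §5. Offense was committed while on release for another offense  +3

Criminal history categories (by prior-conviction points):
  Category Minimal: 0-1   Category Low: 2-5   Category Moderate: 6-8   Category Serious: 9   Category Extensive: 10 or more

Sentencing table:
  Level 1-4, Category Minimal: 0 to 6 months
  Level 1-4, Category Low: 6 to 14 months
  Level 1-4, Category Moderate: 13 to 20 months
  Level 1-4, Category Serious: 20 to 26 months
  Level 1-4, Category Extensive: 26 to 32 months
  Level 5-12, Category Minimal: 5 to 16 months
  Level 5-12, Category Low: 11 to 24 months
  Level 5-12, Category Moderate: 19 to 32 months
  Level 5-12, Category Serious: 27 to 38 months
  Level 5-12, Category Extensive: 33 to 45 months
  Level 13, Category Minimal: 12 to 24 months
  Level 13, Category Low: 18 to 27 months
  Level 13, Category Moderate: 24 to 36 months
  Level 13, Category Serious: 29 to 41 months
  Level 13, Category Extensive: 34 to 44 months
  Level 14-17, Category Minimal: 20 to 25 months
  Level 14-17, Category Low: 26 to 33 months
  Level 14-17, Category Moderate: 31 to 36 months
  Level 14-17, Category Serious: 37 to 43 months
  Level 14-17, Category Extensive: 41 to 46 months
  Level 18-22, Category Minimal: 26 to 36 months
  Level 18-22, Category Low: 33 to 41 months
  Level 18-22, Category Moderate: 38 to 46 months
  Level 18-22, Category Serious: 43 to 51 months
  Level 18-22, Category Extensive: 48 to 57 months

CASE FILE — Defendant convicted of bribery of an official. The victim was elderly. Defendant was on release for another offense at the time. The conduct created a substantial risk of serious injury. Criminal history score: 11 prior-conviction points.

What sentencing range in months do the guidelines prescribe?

41-46 months

Base offense level for bribery of an official: 8.
§1 does not apply.
§2 does not apply.
§3 applies: 8 + 2 = 10.
§4 applies (level before this adjustment is 10 < 15, so +1): 10 + 1 = 11.
§5 applies: 11 + 3 = 14.
Final offense level: 14.
Criminal history: 11 prior points → Category Extensive (10+).
Level 14 falls in the 14-17 band.
Grid: Level 14-17 × Category Extensive = 41-46 months.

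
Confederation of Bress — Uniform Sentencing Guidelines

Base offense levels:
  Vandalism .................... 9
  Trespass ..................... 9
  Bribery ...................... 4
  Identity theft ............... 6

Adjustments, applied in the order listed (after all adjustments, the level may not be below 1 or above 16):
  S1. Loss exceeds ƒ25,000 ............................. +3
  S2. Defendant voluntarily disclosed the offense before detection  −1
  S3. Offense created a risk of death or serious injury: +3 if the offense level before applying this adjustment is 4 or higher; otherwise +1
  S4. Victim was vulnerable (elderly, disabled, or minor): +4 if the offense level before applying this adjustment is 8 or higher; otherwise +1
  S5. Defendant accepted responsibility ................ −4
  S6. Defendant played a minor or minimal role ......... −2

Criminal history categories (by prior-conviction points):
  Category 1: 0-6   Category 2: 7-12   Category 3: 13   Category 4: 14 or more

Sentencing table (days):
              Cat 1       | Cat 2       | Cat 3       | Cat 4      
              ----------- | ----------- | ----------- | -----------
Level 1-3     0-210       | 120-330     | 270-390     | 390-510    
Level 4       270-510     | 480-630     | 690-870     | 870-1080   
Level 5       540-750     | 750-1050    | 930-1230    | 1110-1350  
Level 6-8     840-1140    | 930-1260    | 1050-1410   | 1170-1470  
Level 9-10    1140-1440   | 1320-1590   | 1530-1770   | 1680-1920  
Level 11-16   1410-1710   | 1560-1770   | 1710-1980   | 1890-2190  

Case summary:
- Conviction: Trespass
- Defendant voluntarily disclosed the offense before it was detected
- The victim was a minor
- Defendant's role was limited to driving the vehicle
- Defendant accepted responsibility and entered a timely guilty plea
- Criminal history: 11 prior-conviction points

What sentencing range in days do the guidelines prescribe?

Base offense level for trespass: 9.
S2 applies: 9 − 1 = 8.
S4 applies (level before this adjustment is 8 ≥ 8, so +4): 8 + 4 = 12.
S5 applies: 12 − 4 = 8.
S6 applies: 8 − 2 = 6.
Final offense level: 6.
Criminal history: 11 prior points → Category 2 (7-12).
Level 6 falls in the 6-8 band.
Grid: Level 6-8 × Category 2 = 930-1260 days.

930-1260 days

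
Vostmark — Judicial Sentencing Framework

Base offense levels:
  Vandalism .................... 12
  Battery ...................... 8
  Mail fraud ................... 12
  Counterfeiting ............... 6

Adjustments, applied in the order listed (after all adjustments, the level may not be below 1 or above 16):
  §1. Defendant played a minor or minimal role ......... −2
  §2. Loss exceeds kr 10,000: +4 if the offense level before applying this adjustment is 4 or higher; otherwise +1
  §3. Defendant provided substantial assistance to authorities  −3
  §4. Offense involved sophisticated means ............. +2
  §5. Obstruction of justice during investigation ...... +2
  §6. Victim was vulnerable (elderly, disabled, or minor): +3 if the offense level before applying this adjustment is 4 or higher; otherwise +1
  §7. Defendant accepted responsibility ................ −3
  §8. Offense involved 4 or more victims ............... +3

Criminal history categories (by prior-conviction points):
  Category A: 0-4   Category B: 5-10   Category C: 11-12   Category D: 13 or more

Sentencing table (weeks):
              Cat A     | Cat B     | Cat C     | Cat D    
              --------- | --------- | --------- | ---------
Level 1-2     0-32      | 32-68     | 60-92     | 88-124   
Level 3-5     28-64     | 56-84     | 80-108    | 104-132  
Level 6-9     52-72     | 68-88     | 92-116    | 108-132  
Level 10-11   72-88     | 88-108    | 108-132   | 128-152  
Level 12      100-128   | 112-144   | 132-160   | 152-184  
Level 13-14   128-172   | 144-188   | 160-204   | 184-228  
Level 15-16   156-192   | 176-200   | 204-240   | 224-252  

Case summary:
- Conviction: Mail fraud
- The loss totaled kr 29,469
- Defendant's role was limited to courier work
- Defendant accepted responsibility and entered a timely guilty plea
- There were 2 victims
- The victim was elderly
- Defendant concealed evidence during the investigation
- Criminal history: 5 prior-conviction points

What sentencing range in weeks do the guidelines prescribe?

176-200 weeks

Base offense level for mail fraud: 12.
§1 applies: 12 − 2 = 10.
§2 applies (level before this adjustment is 10 ≥ 4, so +4): 10 + 4 = 14.
§3 does not apply.
§5 applies: 14 + 2 = 16.
§6 applies (level before this adjustment is 16 ≥ 4, so +3): 16 + 3 = 19.
§7 applies: 19 − 3 = 16.
Final offense level: 16.
Criminal history: 5 prior points → Category B (5-10).
Level 16 falls in the 15-16 band.
Grid: Level 15-16 × Category B = 176-200 weeks.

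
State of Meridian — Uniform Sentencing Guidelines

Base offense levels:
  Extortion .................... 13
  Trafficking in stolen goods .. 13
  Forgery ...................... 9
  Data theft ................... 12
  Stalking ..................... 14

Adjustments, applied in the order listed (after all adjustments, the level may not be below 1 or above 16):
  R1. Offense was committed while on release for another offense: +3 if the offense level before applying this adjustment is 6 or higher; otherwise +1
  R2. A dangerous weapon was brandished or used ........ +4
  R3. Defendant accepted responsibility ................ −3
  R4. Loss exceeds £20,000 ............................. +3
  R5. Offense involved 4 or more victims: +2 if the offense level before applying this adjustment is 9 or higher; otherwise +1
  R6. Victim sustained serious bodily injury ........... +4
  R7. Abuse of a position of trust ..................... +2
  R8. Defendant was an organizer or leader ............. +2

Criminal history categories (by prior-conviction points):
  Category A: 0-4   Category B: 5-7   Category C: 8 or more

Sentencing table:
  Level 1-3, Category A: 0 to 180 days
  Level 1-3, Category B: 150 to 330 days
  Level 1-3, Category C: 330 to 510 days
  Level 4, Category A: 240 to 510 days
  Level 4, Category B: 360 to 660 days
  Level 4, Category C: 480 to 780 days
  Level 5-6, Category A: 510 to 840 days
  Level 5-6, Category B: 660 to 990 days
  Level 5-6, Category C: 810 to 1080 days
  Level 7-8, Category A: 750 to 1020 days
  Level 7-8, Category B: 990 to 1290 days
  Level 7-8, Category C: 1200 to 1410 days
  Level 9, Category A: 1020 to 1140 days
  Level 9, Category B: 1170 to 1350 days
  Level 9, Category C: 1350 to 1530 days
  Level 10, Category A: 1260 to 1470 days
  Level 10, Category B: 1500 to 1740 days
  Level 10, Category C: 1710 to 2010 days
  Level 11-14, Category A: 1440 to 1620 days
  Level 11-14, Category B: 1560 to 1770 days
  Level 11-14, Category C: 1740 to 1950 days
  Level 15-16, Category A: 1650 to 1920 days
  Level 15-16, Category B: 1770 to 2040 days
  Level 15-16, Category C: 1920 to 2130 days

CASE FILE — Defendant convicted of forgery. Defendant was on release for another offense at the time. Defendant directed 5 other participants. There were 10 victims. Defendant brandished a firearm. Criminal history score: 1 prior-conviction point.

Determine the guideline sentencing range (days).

1650-1920 days

Base offense level for forgery: 9.
R1 applies (level before this adjustment is 9 ≥ 6, so +3): 9 + 3 = 12.
R2 applies: 12 + 4 = 16.
R3 does not apply.
R4 does not apply.
R5 applies (level before this adjustment is 16 ≥ 9, so +2): 16 + 2 = 18.
R7 does not apply.
R8 applies: 18 + 2 = 20.
Level 20 exceeds the maximum of 16; capped at 16.
Final offense level: 16.
Criminal history: 1 prior point → Category A (0-4).
Level 16 falls in the 15-16 band.
Grid: Level 15-16 × Category A = 1650-1920 days.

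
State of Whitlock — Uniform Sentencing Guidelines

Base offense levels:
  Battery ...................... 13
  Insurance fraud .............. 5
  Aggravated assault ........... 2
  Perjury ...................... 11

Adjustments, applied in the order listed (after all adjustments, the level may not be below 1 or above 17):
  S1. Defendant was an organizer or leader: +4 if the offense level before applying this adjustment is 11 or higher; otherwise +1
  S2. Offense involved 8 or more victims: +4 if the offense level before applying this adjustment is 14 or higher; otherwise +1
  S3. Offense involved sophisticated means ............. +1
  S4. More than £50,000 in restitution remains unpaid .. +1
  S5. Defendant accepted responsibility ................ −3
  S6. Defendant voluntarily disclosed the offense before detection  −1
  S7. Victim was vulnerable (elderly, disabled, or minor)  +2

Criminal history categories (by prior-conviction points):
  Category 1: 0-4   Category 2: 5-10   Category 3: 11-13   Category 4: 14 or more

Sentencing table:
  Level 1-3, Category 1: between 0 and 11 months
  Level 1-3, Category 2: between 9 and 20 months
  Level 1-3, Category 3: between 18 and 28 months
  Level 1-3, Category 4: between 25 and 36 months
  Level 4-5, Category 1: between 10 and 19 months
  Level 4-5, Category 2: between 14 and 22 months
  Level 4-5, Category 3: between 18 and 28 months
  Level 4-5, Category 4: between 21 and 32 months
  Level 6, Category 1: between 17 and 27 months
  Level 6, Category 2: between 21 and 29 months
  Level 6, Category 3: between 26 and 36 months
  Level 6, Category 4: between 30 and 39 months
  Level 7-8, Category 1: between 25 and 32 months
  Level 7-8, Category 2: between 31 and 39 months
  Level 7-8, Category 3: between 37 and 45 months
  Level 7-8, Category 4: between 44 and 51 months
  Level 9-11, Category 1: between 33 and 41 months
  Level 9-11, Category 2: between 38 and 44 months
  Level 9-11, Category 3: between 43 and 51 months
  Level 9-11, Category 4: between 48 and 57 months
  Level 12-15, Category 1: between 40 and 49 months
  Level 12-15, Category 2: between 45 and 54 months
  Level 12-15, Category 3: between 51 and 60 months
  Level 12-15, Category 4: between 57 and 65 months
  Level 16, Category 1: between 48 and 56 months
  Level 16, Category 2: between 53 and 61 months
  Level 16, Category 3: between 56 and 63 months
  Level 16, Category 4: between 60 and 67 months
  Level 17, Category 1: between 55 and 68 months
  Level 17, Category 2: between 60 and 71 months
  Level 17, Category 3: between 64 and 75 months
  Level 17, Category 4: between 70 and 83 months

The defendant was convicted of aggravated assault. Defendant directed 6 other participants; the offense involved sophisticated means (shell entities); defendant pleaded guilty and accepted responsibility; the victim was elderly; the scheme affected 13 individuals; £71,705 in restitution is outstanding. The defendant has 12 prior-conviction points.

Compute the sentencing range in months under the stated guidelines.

18-28 months

Base offense level for aggravated assault: 2.
S1 applies (level before this adjustment is 2 < 11, so +1): 2 + 1 = 3.
S2 applies (level before this adjustment is 3 < 14, so +1): 3 + 1 = 4.
S3 applies: 4 + 1 = 5.
S4 applies: 5 + 1 = 6.
S5 applies: 6 − 3 = 3.
S6 does not apply.
S7 applies: 3 + 2 = 5.
Final offense level: 5.
Criminal history: 12 prior points → Category 3 (11-13).
Level 5 falls in the 4-5 band.
Grid: Level 4-5 × Category 3 = 18-28 months.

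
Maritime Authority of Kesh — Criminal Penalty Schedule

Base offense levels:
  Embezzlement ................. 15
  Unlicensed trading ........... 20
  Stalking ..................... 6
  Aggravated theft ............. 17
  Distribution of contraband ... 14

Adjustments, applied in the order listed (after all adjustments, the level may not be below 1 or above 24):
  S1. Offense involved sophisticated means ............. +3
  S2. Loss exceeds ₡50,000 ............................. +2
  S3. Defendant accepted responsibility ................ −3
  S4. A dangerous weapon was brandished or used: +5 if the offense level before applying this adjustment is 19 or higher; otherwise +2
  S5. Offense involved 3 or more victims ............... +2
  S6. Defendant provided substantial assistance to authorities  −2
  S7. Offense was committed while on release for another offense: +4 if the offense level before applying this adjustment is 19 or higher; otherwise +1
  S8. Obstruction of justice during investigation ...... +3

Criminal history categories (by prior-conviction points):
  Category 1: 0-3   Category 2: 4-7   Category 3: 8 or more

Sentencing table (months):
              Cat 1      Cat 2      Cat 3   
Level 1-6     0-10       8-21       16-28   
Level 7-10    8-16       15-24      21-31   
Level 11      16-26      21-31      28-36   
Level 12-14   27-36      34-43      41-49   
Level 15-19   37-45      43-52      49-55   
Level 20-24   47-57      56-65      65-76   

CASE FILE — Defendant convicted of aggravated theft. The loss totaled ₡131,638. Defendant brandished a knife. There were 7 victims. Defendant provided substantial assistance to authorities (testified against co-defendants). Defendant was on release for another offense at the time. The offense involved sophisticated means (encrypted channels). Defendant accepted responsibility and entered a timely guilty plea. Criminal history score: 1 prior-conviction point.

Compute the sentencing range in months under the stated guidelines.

47-57 months

Base offense level for aggravated theft: 17.
S1 applies: 17 + 3 = 20.
S2 applies: 20 + 2 = 22.
S3 applies: 22 − 3 = 19.
S4 applies (level before this adjustment is 19 ≥ 19, so +5): 19 + 5 = 24.
S5 applies: 24 + 2 = 26.
S6 applies: 26 − 2 = 24.
S7 applies (level before this adjustment is 24 ≥ 19, so +4): 24 + 4 = 28.
Level 28 exceeds the maximum of 24; capped at 24.
Final offense level: 24.
Criminal history: 1 prior point → Category 1 (0-3).
Level 24 falls in the 20-24 band.
Grid: Level 20-24 × Category 1 = 47-57 months.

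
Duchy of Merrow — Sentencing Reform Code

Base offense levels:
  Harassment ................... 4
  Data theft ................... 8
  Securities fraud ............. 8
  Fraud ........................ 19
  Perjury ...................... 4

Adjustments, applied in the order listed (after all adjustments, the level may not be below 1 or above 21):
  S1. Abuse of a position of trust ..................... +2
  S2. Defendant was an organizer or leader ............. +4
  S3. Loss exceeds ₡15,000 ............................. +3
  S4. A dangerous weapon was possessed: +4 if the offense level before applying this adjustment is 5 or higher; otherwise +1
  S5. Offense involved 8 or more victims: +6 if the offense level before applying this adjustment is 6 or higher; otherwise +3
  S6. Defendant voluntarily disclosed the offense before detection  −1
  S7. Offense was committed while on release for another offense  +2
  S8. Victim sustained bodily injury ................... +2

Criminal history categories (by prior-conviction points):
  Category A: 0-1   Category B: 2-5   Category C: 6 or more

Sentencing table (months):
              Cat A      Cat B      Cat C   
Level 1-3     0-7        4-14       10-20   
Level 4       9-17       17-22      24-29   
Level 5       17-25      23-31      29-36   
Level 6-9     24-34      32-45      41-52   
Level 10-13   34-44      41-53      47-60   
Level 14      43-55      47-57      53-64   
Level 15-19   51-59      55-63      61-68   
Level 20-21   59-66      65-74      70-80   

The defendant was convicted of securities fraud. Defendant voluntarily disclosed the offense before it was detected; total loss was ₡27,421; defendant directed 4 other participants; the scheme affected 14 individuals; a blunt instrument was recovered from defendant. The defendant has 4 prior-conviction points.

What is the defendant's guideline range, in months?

Base offense level for securities fraud: 8.
S1 does not apply.
S2 applies: 8 + 4 = 12.
S3 applies: 12 + 3 = 15.
S4 applies (level before this adjustment is 15 ≥ 5, so +4): 15 + 4 = 19.
S5 applies (level before this adjustment is 19 ≥ 6, so +6): 19 + 6 = 25.
S6 applies: 25 − 1 = 24.
S7 does not apply.
S8 does not apply.
Level 24 exceeds the maximum of 21; capped at 21.
Final offense level: 21.
Criminal history: 4 prior points → Category B (2-5).
Level 21 falls in the 20-21 band.
Grid: Level 20-21 × Category B = 65-74 months.

65-74 months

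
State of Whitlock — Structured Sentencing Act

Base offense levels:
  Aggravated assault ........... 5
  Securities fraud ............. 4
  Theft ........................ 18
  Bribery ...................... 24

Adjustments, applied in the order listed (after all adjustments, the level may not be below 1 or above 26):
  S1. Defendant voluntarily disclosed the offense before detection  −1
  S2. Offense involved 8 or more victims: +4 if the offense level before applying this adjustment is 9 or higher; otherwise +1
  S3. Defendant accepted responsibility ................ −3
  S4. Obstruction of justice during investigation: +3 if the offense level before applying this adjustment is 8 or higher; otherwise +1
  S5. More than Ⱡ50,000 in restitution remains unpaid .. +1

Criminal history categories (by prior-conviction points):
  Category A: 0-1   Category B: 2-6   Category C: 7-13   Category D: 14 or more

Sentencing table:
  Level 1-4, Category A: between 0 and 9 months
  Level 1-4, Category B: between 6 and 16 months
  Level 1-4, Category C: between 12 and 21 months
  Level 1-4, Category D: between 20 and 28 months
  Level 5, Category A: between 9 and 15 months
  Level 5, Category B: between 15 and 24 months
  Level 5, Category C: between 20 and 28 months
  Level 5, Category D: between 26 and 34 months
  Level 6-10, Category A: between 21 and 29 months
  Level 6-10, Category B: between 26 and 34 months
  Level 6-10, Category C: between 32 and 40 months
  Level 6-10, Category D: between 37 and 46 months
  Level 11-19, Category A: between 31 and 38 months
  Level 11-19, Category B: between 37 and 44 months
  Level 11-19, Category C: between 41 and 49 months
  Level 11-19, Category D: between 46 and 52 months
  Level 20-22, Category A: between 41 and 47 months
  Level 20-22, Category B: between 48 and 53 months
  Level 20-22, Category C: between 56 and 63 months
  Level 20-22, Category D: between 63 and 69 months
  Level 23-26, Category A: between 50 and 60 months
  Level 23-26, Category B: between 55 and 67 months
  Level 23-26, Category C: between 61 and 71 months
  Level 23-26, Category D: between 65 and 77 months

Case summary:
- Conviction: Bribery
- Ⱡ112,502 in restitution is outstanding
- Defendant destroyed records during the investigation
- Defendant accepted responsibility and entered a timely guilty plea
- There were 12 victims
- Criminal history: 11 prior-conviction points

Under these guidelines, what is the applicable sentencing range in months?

61-71 months

Base offense level for bribery: 24.
S1 does not apply.
S2 applies (level before this adjustment is 24 ≥ 9, so +4): 24 + 4 = 28.
S3 applies: 28 − 3 = 25.
S4 applies (level before this adjustment is 25 ≥ 8, so +3): 25 + 3 = 28.
S5 applies: 28 + 1 = 29.
Level 29 exceeds the maximum of 26; capped at 26.
Final offense level: 26.
Criminal history: 11 prior points → Category C (7-13).
Level 26 falls in the 23-26 band.
Grid: Level 23-26 × Category C = 61-71 months.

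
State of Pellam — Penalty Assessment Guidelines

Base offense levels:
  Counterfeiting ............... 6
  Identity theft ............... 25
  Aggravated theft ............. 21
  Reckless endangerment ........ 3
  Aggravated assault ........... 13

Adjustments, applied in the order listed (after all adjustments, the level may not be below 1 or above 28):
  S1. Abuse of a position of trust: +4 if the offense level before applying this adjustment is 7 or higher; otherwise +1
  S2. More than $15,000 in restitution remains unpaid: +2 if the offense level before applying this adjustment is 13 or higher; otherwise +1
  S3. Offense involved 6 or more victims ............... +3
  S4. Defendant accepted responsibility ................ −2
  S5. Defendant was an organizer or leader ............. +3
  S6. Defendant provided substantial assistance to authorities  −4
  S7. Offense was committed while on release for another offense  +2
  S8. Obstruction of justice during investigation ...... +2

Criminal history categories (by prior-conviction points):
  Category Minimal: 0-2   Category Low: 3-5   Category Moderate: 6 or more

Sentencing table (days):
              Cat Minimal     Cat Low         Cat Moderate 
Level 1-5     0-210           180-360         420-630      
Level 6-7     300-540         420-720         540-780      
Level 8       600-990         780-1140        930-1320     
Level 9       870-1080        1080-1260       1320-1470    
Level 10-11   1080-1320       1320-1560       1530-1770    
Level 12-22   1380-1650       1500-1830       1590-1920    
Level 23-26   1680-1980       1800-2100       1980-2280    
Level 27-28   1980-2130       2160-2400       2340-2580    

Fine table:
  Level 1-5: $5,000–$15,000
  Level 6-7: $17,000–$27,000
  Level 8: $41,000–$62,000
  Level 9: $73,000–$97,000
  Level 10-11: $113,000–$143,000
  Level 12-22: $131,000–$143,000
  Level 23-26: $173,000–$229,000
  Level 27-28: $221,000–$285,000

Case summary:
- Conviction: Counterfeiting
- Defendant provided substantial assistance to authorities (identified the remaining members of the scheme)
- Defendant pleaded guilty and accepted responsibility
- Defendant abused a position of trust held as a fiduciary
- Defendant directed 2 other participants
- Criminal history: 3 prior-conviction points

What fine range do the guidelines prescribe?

$5,000–$15,000

Base offense level for counterfeiting: 6.
S1 applies (level before this adjustment is 6 < 7, so +1): 6 + 1 = 7.
S2 does not apply.
S4 applies: 7 − 2 = 5.
S5 applies: 5 + 3 = 8.
S6 applies: 8 − 4 = 4.
Final offense level: 4.
Level 4 falls in the 1-5 band.
Fine table: Level 1-5 → $5,000–$15,000.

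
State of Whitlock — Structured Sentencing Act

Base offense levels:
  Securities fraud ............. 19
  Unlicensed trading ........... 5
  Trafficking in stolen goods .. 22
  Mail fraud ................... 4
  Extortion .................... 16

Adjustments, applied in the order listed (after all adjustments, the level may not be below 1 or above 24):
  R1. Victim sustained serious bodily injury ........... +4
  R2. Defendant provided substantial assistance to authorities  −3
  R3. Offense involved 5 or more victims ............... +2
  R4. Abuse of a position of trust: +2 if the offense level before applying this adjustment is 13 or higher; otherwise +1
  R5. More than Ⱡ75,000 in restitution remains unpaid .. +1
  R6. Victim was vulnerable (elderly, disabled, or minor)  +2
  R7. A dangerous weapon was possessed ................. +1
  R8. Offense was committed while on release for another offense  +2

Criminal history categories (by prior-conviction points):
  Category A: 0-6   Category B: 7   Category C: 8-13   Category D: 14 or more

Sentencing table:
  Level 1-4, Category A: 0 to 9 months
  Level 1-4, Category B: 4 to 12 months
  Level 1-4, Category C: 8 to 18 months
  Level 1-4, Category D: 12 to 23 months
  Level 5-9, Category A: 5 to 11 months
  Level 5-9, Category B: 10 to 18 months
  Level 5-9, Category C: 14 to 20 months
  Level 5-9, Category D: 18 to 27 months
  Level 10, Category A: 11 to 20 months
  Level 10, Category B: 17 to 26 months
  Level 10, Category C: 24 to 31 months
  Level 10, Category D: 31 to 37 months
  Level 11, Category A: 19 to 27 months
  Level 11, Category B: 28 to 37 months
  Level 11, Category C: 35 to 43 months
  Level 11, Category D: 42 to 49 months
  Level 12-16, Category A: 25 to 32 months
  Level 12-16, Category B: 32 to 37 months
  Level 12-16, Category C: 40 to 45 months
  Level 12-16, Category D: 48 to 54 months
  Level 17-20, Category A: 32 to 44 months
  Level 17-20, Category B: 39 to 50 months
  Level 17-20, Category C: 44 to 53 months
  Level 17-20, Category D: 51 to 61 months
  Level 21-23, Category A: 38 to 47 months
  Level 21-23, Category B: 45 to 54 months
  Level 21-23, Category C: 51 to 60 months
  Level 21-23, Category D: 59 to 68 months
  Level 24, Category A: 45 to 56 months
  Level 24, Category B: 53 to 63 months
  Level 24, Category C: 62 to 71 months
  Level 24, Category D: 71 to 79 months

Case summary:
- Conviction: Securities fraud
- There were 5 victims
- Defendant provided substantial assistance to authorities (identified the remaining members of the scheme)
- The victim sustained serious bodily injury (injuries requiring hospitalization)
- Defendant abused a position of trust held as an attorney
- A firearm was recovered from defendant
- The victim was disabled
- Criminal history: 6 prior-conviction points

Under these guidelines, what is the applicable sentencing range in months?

45-56 months

Base offense level for securities fraud: 19.
R1 applies: 19 + 4 = 23.
R2 applies: 23 − 3 = 20.
R3 applies: 20 + 2 = 22.
R4 applies (level before this adjustment is 22 ≥ 13, so +2): 22 + 2 = 24.
R5 does not apply.
R6 applies: 24 + 2 = 26.
R7 applies: 26 + 1 = 27.
Level 27 exceeds the maximum of 24; capped at 24.
Final offense level: 24.
Criminal history: 6 prior points → Category A (0-6).
Level 24 falls in the 24 band.
Grid: Level 24 × Category A = 45-56 months.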